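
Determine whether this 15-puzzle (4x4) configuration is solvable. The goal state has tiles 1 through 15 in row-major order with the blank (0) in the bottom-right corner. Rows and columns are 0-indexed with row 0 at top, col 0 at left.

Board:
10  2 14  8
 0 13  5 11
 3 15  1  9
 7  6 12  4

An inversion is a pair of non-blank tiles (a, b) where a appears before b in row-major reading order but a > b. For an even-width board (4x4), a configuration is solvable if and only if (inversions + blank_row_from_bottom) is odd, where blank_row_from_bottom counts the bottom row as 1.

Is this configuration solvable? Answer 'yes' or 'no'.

Answer: no

Derivation:
Inversions: 59
Blank is in row 1 (0-indexed from top), which is row 3 counting from the bottom (bottom = 1).
59 + 3 = 62, which is even, so the puzzle is not solvable.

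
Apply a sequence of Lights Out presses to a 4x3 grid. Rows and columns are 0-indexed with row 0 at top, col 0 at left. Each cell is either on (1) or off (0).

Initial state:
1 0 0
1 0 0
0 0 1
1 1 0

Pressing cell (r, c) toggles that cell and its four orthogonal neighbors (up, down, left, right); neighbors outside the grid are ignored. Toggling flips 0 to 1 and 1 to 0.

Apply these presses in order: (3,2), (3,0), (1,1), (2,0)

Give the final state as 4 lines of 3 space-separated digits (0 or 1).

After press 1 at (3,2):
1 0 0
1 0 0
0 0 0
1 0 1

After press 2 at (3,0):
1 0 0
1 0 0
1 0 0
0 1 1

After press 3 at (1,1):
1 1 0
0 1 1
1 1 0
0 1 1

After press 4 at (2,0):
1 1 0
1 1 1
0 0 0
1 1 1

Answer: 1 1 0
1 1 1
0 0 0
1 1 1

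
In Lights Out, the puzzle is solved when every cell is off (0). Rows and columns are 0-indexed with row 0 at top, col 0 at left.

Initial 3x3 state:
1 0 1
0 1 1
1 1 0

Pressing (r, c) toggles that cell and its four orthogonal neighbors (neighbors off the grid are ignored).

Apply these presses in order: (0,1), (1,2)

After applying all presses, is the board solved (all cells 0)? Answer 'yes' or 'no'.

Answer: no

Derivation:
After press 1 at (0,1):
0 1 0
0 0 1
1 1 0

After press 2 at (1,2):
0 1 1
0 1 0
1 1 1

Lights still on: 6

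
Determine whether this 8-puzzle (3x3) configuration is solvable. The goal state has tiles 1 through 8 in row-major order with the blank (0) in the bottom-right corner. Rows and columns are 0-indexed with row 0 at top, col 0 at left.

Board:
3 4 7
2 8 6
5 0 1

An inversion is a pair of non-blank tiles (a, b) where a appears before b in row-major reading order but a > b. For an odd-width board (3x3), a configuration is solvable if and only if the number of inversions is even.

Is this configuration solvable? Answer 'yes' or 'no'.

Answer: no

Derivation:
Inversions (pairs i<j in row-major order where tile[i] > tile[j] > 0): 15
15 is odd, so the puzzle is not solvable.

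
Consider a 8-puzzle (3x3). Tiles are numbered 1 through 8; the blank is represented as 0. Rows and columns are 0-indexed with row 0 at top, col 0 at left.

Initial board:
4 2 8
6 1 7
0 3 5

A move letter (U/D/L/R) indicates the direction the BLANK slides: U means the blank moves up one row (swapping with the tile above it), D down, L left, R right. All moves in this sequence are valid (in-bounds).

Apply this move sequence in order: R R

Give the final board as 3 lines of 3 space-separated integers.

After move 1 (R):
4 2 8
6 1 7
3 0 5

After move 2 (R):
4 2 8
6 1 7
3 5 0

Answer: 4 2 8
6 1 7
3 5 0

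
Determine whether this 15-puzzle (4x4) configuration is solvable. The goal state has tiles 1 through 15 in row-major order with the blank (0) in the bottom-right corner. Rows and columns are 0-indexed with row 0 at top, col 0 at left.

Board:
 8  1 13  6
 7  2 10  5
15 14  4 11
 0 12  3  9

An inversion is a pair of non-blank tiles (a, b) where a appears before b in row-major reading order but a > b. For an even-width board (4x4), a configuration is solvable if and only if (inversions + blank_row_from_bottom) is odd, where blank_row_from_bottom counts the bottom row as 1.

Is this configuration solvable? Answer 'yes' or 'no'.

Inversions: 47
Blank is in row 3 (0-indexed from top), which is row 1 counting from the bottom (bottom = 1).
47 + 1 = 48, which is even, so the puzzle is not solvable.

Answer: no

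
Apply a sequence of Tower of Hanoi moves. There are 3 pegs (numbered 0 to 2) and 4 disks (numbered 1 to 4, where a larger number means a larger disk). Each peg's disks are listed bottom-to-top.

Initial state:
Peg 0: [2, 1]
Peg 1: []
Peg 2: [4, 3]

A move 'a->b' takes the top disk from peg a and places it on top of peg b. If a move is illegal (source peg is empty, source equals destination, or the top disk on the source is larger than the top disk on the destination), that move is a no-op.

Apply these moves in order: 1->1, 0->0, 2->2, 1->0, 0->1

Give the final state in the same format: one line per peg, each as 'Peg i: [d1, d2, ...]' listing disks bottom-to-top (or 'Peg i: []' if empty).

After move 1 (1->1):
Peg 0: [2, 1]
Peg 1: []
Peg 2: [4, 3]

After move 2 (0->0):
Peg 0: [2, 1]
Peg 1: []
Peg 2: [4, 3]

After move 3 (2->2):
Peg 0: [2, 1]
Peg 1: []
Peg 2: [4, 3]

After move 4 (1->0):
Peg 0: [2, 1]
Peg 1: []
Peg 2: [4, 3]

After move 5 (0->1):
Peg 0: [2]
Peg 1: [1]
Peg 2: [4, 3]

Answer: Peg 0: [2]
Peg 1: [1]
Peg 2: [4, 3]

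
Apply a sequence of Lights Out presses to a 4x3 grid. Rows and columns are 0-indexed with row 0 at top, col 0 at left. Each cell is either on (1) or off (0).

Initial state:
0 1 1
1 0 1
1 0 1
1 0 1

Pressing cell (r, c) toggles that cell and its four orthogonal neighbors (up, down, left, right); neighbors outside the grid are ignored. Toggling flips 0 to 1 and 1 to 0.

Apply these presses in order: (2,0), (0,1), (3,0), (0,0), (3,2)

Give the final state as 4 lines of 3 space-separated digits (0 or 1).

After press 1 at (2,0):
0 1 1
0 0 1
0 1 1
0 0 1

After press 2 at (0,1):
1 0 0
0 1 1
0 1 1
0 0 1

After press 3 at (3,0):
1 0 0
0 1 1
1 1 1
1 1 1

After press 4 at (0,0):
0 1 0
1 1 1
1 1 1
1 1 1

After press 5 at (3,2):
0 1 0
1 1 1
1 1 0
1 0 0

Answer: 0 1 0
1 1 1
1 1 0
1 0 0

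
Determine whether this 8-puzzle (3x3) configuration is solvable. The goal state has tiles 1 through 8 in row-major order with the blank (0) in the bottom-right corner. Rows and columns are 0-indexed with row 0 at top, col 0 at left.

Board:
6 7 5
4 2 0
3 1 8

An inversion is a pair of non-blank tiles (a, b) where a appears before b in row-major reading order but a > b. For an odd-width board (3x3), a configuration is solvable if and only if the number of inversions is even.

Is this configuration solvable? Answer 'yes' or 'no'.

Answer: no

Derivation:
Inversions (pairs i<j in row-major order where tile[i] > tile[j] > 0): 19
19 is odd, so the puzzle is not solvable.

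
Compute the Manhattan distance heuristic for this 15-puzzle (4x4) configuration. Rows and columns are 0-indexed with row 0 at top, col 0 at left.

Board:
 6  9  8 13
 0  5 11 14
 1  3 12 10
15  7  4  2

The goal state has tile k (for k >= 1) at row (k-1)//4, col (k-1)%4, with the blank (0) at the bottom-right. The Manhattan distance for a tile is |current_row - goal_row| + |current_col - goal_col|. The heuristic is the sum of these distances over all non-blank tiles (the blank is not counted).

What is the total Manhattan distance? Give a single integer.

Answer: 41

Derivation:
Tile 6: at (0,0), goal (1,1), distance |0-1|+|0-1| = 2
Tile 9: at (0,1), goal (2,0), distance |0-2|+|1-0| = 3
Tile 8: at (0,2), goal (1,3), distance |0-1|+|2-3| = 2
Tile 13: at (0,3), goal (3,0), distance |0-3|+|3-0| = 6
Tile 5: at (1,1), goal (1,0), distance |1-1|+|1-0| = 1
Tile 11: at (1,2), goal (2,2), distance |1-2|+|2-2| = 1
Tile 14: at (1,3), goal (3,1), distance |1-3|+|3-1| = 4
Tile 1: at (2,0), goal (0,0), distance |2-0|+|0-0| = 2
Tile 3: at (2,1), goal (0,2), distance |2-0|+|1-2| = 3
Tile 12: at (2,2), goal (2,3), distance |2-2|+|2-3| = 1
Tile 10: at (2,3), goal (2,1), distance |2-2|+|3-1| = 2
Tile 15: at (3,0), goal (3,2), distance |3-3|+|0-2| = 2
Tile 7: at (3,1), goal (1,2), distance |3-1|+|1-2| = 3
Tile 4: at (3,2), goal (0,3), distance |3-0|+|2-3| = 4
Tile 2: at (3,3), goal (0,1), distance |3-0|+|3-1| = 5
Sum: 2 + 3 + 2 + 6 + 1 + 1 + 4 + 2 + 3 + 1 + 2 + 2 + 3 + 4 + 5 = 41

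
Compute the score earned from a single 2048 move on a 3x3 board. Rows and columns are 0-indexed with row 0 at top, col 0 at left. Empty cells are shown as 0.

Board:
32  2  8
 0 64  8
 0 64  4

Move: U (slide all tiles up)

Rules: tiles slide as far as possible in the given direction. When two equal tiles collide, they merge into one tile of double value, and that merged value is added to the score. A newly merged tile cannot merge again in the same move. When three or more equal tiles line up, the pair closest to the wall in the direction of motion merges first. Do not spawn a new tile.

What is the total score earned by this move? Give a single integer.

Slide up:
col 0: [32, 0, 0] -> [32, 0, 0]  score +0 (running 0)
col 1: [2, 64, 64] -> [2, 128, 0]  score +128 (running 128)
col 2: [8, 8, 4] -> [16, 4, 0]  score +16 (running 144)
Board after move:
 32   2  16
  0 128   4
  0   0   0

Answer: 144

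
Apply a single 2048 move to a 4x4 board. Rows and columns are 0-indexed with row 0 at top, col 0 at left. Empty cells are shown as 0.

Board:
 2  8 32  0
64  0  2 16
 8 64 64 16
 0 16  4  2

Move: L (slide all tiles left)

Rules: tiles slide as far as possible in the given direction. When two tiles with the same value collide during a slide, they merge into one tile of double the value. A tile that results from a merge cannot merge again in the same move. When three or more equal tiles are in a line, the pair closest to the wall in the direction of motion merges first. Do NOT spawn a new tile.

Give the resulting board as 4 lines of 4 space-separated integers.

Answer:   2   8  32   0
 64   2  16   0
  8 128  16   0
 16   4   2   0

Derivation:
Slide left:
row 0: [2, 8, 32, 0] -> [2, 8, 32, 0]
row 1: [64, 0, 2, 16] -> [64, 2, 16, 0]
row 2: [8, 64, 64, 16] -> [8, 128, 16, 0]
row 3: [0, 16, 4, 2] -> [16, 4, 2, 0]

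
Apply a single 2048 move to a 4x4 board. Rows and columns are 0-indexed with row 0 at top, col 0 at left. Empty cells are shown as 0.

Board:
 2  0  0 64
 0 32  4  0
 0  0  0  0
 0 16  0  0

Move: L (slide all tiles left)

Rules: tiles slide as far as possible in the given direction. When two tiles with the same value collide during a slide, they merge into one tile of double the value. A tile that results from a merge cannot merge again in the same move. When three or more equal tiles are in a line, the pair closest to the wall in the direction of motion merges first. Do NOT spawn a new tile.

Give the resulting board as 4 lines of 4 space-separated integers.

Answer:  2 64  0  0
32  4  0  0
 0  0  0  0
16  0  0  0

Derivation:
Slide left:
row 0: [2, 0, 0, 64] -> [2, 64, 0, 0]
row 1: [0, 32, 4, 0] -> [32, 4, 0, 0]
row 2: [0, 0, 0, 0] -> [0, 0, 0, 0]
row 3: [0, 16, 0, 0] -> [16, 0, 0, 0]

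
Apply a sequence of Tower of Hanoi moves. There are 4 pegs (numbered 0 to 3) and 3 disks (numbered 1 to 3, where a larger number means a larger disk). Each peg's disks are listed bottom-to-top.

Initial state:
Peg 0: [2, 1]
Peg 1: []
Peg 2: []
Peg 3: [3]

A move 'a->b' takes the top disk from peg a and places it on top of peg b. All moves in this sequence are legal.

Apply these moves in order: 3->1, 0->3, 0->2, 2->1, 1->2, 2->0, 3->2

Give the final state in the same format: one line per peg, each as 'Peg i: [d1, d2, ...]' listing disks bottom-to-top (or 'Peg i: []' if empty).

After move 1 (3->1):
Peg 0: [2, 1]
Peg 1: [3]
Peg 2: []
Peg 3: []

After move 2 (0->3):
Peg 0: [2]
Peg 1: [3]
Peg 2: []
Peg 3: [1]

After move 3 (0->2):
Peg 0: []
Peg 1: [3]
Peg 2: [2]
Peg 3: [1]

After move 4 (2->1):
Peg 0: []
Peg 1: [3, 2]
Peg 2: []
Peg 3: [1]

After move 5 (1->2):
Peg 0: []
Peg 1: [3]
Peg 2: [2]
Peg 3: [1]

After move 6 (2->0):
Peg 0: [2]
Peg 1: [3]
Peg 2: []
Peg 3: [1]

After move 7 (3->2):
Peg 0: [2]
Peg 1: [3]
Peg 2: [1]
Peg 3: []

Answer: Peg 0: [2]
Peg 1: [3]
Peg 2: [1]
Peg 3: []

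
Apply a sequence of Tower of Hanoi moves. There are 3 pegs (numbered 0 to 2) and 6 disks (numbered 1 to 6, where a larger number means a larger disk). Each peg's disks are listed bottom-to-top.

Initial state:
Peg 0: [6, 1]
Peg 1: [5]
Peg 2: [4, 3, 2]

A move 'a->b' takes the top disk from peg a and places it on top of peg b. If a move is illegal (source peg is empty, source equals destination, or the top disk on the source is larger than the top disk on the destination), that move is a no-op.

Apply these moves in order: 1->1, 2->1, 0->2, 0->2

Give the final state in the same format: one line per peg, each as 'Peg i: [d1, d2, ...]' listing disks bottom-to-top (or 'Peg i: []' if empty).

Answer: Peg 0: [6]
Peg 1: [5, 2]
Peg 2: [4, 3, 1]

Derivation:
After move 1 (1->1):
Peg 0: [6, 1]
Peg 1: [5]
Peg 2: [4, 3, 2]

After move 2 (2->1):
Peg 0: [6, 1]
Peg 1: [5, 2]
Peg 2: [4, 3]

After move 3 (0->2):
Peg 0: [6]
Peg 1: [5, 2]
Peg 2: [4, 3, 1]

After move 4 (0->2):
Peg 0: [6]
Peg 1: [5, 2]
Peg 2: [4, 3, 1]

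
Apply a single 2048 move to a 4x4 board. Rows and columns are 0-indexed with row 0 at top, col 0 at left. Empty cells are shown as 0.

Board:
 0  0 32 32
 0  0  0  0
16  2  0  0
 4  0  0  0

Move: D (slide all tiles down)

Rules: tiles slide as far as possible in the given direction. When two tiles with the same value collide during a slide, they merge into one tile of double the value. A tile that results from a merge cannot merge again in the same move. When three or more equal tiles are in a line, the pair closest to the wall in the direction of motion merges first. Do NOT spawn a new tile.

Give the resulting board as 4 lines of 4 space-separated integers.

Answer:  0  0  0  0
 0  0  0  0
16  0  0  0
 4  2 32 32

Derivation:
Slide down:
col 0: [0, 0, 16, 4] -> [0, 0, 16, 4]
col 1: [0, 0, 2, 0] -> [0, 0, 0, 2]
col 2: [32, 0, 0, 0] -> [0, 0, 0, 32]
col 3: [32, 0, 0, 0] -> [0, 0, 0, 32]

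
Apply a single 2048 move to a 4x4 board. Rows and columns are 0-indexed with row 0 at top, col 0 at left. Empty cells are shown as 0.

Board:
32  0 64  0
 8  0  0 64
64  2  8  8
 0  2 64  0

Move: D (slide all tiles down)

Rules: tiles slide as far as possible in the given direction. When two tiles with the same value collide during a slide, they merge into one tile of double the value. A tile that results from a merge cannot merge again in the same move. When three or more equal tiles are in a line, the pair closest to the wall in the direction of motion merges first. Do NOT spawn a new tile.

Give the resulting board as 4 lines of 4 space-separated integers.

Answer:  0  0  0  0
32  0 64  0
 8  0  8 64
64  4 64  8

Derivation:
Slide down:
col 0: [32, 8, 64, 0] -> [0, 32, 8, 64]
col 1: [0, 0, 2, 2] -> [0, 0, 0, 4]
col 2: [64, 0, 8, 64] -> [0, 64, 8, 64]
col 3: [0, 64, 8, 0] -> [0, 0, 64, 8]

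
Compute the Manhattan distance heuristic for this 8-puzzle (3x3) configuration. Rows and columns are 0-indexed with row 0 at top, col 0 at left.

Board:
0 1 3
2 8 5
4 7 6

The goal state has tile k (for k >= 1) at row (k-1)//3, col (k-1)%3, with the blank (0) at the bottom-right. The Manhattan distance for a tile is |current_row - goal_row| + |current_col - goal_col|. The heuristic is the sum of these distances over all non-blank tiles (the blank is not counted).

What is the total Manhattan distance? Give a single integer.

Answer: 8

Derivation:
Tile 1: at (0,1), goal (0,0), distance |0-0|+|1-0| = 1
Tile 3: at (0,2), goal (0,2), distance |0-0|+|2-2| = 0
Tile 2: at (1,0), goal (0,1), distance |1-0|+|0-1| = 2
Tile 8: at (1,1), goal (2,1), distance |1-2|+|1-1| = 1
Tile 5: at (1,2), goal (1,1), distance |1-1|+|2-1| = 1
Tile 4: at (2,0), goal (1,0), distance |2-1|+|0-0| = 1
Tile 7: at (2,1), goal (2,0), distance |2-2|+|1-0| = 1
Tile 6: at (2,2), goal (1,2), distance |2-1|+|2-2| = 1
Sum: 1 + 0 + 2 + 1 + 1 + 1 + 1 + 1 = 8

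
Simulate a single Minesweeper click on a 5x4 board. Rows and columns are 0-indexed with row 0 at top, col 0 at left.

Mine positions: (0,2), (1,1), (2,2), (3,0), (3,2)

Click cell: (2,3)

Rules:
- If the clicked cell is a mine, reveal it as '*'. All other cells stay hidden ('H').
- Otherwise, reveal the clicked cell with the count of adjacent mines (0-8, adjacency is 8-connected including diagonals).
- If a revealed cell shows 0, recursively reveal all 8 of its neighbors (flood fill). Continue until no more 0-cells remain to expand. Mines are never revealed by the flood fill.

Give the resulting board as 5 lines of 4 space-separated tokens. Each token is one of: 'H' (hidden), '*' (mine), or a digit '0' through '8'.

H H H H
H H H H
H H H 2
H H H H
H H H H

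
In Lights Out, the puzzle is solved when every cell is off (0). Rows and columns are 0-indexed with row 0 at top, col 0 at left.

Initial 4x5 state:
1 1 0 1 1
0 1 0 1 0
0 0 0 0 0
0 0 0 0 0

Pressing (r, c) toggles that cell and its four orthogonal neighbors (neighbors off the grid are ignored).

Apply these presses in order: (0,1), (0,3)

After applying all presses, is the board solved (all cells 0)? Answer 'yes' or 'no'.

Answer: yes

Derivation:
After press 1 at (0,1):
0 0 1 1 1
0 0 0 1 0
0 0 0 0 0
0 0 0 0 0

After press 2 at (0,3):
0 0 0 0 0
0 0 0 0 0
0 0 0 0 0
0 0 0 0 0

Lights still on: 0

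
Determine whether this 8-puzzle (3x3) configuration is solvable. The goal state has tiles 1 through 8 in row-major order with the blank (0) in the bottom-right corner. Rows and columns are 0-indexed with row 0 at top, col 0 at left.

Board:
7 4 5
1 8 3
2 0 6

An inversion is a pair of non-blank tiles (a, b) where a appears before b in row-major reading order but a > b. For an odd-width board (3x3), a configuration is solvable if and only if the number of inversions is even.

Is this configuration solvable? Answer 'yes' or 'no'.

Answer: yes

Derivation:
Inversions (pairs i<j in row-major order where tile[i] > tile[j] > 0): 16
16 is even, so the puzzle is solvable.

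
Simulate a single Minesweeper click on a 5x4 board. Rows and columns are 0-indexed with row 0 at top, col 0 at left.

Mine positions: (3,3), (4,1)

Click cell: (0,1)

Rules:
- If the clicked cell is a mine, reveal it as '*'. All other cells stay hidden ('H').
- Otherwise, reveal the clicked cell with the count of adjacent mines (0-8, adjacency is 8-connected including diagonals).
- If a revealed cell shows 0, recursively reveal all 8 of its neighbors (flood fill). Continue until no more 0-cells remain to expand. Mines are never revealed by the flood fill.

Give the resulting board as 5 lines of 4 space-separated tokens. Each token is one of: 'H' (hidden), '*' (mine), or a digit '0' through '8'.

0 0 0 0
0 0 0 0
0 0 1 1
1 1 2 H
H H H H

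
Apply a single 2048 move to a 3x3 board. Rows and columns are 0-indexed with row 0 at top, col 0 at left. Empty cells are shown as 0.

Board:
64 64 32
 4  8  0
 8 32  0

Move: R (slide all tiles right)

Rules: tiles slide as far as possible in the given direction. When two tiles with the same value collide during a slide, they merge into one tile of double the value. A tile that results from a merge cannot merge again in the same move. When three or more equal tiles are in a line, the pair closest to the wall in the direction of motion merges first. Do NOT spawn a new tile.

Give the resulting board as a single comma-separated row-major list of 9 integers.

Answer: 0, 128, 32, 0, 4, 8, 0, 8, 32

Derivation:
Slide right:
row 0: [64, 64, 32] -> [0, 128, 32]
row 1: [4, 8, 0] -> [0, 4, 8]
row 2: [8, 32, 0] -> [0, 8, 32]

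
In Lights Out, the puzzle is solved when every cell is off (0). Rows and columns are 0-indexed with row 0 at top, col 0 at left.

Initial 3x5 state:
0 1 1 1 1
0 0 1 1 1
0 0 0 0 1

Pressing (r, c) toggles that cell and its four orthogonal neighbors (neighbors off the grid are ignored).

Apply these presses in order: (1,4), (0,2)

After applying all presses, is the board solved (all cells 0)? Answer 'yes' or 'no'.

Answer: yes

Derivation:
After press 1 at (1,4):
0 1 1 1 0
0 0 1 0 0
0 0 0 0 0

After press 2 at (0,2):
0 0 0 0 0
0 0 0 0 0
0 0 0 0 0

Lights still on: 0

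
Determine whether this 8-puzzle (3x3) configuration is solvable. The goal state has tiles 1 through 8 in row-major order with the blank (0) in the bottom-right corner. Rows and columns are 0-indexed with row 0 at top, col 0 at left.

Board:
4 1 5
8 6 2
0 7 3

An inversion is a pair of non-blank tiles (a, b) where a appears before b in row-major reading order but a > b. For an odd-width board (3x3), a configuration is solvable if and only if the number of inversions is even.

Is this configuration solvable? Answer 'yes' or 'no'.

Answer: yes

Derivation:
Inversions (pairs i<j in row-major order where tile[i] > tile[j] > 0): 12
12 is even, so the puzzle is solvable.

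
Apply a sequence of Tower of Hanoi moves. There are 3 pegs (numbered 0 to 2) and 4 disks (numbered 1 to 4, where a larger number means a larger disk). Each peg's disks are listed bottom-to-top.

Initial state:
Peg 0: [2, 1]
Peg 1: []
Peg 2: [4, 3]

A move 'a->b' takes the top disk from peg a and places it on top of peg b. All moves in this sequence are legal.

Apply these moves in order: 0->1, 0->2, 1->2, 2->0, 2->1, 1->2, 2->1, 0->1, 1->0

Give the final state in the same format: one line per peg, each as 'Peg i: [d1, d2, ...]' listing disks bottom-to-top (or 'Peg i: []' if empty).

Answer: Peg 0: [1]
Peg 1: [2]
Peg 2: [4, 3]

Derivation:
After move 1 (0->1):
Peg 0: [2]
Peg 1: [1]
Peg 2: [4, 3]

After move 2 (0->2):
Peg 0: []
Peg 1: [1]
Peg 2: [4, 3, 2]

After move 3 (1->2):
Peg 0: []
Peg 1: []
Peg 2: [4, 3, 2, 1]

After move 4 (2->0):
Peg 0: [1]
Peg 1: []
Peg 2: [4, 3, 2]

After move 5 (2->1):
Peg 0: [1]
Peg 1: [2]
Peg 2: [4, 3]

After move 6 (1->2):
Peg 0: [1]
Peg 1: []
Peg 2: [4, 3, 2]

After move 7 (2->1):
Peg 0: [1]
Peg 1: [2]
Peg 2: [4, 3]

After move 8 (0->1):
Peg 0: []
Peg 1: [2, 1]
Peg 2: [4, 3]

After move 9 (1->0):
Peg 0: [1]
Peg 1: [2]
Peg 2: [4, 3]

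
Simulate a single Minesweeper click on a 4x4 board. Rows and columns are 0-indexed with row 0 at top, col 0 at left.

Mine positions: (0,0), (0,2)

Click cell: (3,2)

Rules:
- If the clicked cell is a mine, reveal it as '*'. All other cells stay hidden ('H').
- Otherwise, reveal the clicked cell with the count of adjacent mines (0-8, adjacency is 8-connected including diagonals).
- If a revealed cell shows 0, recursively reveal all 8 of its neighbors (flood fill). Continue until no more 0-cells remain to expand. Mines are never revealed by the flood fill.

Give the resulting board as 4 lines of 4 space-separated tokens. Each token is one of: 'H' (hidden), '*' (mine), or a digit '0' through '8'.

H H H H
1 2 1 1
0 0 0 0
0 0 0 0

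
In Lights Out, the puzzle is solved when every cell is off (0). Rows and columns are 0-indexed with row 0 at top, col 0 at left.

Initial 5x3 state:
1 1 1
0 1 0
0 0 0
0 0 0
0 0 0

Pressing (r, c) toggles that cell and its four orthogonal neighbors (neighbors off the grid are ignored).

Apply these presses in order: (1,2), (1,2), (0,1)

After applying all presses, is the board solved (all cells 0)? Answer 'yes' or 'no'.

After press 1 at (1,2):
1 1 0
0 0 1
0 0 1
0 0 0
0 0 0

After press 2 at (1,2):
1 1 1
0 1 0
0 0 0
0 0 0
0 0 0

After press 3 at (0,1):
0 0 0
0 0 0
0 0 0
0 0 0
0 0 0

Lights still on: 0

Answer: yes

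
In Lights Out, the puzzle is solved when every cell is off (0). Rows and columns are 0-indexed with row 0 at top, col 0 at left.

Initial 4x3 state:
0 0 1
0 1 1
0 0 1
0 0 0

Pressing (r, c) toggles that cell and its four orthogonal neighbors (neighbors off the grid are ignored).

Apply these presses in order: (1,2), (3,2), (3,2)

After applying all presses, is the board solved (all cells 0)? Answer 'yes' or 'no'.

After press 1 at (1,2):
0 0 0
0 0 0
0 0 0
0 0 0

After press 2 at (3,2):
0 0 0
0 0 0
0 0 1
0 1 1

After press 3 at (3,2):
0 0 0
0 0 0
0 0 0
0 0 0

Lights still on: 0

Answer: yes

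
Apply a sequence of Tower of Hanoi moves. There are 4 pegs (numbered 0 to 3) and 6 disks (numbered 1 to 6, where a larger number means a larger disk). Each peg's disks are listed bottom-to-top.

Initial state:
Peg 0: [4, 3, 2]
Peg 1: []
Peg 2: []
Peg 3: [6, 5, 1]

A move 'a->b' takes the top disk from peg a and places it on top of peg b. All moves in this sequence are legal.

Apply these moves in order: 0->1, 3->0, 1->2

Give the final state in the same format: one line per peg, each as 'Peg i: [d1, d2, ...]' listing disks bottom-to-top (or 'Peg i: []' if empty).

Answer: Peg 0: [4, 3, 1]
Peg 1: []
Peg 2: [2]
Peg 3: [6, 5]

Derivation:
After move 1 (0->1):
Peg 0: [4, 3]
Peg 1: [2]
Peg 2: []
Peg 3: [6, 5, 1]

After move 2 (3->0):
Peg 0: [4, 3, 1]
Peg 1: [2]
Peg 2: []
Peg 3: [6, 5]

After move 3 (1->2):
Peg 0: [4, 3, 1]
Peg 1: []
Peg 2: [2]
Peg 3: [6, 5]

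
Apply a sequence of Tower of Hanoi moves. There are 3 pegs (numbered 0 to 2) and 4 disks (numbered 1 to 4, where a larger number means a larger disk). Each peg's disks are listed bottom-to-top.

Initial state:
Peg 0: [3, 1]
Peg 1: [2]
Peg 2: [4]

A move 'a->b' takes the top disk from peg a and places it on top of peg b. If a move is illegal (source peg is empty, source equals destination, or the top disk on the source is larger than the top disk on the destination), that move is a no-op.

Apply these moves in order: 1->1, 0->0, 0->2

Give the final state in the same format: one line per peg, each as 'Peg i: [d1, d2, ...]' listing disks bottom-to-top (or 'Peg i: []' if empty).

After move 1 (1->1):
Peg 0: [3, 1]
Peg 1: [2]
Peg 2: [4]

After move 2 (0->0):
Peg 0: [3, 1]
Peg 1: [2]
Peg 2: [4]

After move 3 (0->2):
Peg 0: [3]
Peg 1: [2]
Peg 2: [4, 1]

Answer: Peg 0: [3]
Peg 1: [2]
Peg 2: [4, 1]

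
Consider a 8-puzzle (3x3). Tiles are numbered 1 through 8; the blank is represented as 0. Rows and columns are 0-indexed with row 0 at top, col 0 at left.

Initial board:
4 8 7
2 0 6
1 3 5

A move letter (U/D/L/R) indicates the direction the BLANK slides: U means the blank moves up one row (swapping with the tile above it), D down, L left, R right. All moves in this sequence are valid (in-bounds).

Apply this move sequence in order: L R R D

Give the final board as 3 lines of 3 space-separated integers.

After move 1 (L):
4 8 7
0 2 6
1 3 5

After move 2 (R):
4 8 7
2 0 6
1 3 5

After move 3 (R):
4 8 7
2 6 0
1 3 5

After move 4 (D):
4 8 7
2 6 5
1 3 0

Answer: 4 8 7
2 6 5
1 3 0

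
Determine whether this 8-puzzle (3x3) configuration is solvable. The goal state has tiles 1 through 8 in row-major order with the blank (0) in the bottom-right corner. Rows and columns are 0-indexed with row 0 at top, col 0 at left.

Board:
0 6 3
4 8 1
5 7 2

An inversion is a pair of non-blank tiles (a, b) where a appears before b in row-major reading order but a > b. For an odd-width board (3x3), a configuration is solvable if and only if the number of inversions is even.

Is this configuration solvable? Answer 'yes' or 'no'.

Inversions (pairs i<j in row-major order where tile[i] > tile[j] > 0): 15
15 is odd, so the puzzle is not solvable.

Answer: no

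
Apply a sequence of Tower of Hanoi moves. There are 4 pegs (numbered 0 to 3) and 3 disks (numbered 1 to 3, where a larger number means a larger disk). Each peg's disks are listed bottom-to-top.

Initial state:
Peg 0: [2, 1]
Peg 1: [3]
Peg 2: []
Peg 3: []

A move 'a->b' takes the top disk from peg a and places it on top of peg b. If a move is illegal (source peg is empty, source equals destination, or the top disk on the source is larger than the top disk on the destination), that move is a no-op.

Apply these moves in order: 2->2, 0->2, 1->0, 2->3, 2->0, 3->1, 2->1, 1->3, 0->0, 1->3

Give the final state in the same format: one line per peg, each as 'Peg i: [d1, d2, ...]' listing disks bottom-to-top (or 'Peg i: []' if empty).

After move 1 (2->2):
Peg 0: [2, 1]
Peg 1: [3]
Peg 2: []
Peg 3: []

After move 2 (0->2):
Peg 0: [2]
Peg 1: [3]
Peg 2: [1]
Peg 3: []

After move 3 (1->0):
Peg 0: [2]
Peg 1: [3]
Peg 2: [1]
Peg 3: []

After move 4 (2->3):
Peg 0: [2]
Peg 1: [3]
Peg 2: []
Peg 3: [1]

After move 5 (2->0):
Peg 0: [2]
Peg 1: [3]
Peg 2: []
Peg 3: [1]

After move 6 (3->1):
Peg 0: [2]
Peg 1: [3, 1]
Peg 2: []
Peg 3: []

After move 7 (2->1):
Peg 0: [2]
Peg 1: [3, 1]
Peg 2: []
Peg 3: []

After move 8 (1->3):
Peg 0: [2]
Peg 1: [3]
Peg 2: []
Peg 3: [1]

After move 9 (0->0):
Peg 0: [2]
Peg 1: [3]
Peg 2: []
Peg 3: [1]

After move 10 (1->3):
Peg 0: [2]
Peg 1: [3]
Peg 2: []
Peg 3: [1]

Answer: Peg 0: [2]
Peg 1: [3]
Peg 2: []
Peg 3: [1]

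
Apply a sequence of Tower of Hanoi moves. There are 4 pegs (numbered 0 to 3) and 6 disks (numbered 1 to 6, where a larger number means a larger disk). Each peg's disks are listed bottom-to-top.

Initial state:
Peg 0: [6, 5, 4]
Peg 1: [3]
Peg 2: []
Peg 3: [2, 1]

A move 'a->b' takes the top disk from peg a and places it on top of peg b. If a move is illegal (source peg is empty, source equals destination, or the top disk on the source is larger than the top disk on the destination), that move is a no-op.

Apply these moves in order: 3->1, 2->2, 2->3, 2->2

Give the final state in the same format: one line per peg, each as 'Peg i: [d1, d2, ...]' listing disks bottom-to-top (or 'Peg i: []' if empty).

After move 1 (3->1):
Peg 0: [6, 5, 4]
Peg 1: [3, 1]
Peg 2: []
Peg 3: [2]

After move 2 (2->2):
Peg 0: [6, 5, 4]
Peg 1: [3, 1]
Peg 2: []
Peg 3: [2]

After move 3 (2->3):
Peg 0: [6, 5, 4]
Peg 1: [3, 1]
Peg 2: []
Peg 3: [2]

After move 4 (2->2):
Peg 0: [6, 5, 4]
Peg 1: [3, 1]
Peg 2: []
Peg 3: [2]

Answer: Peg 0: [6, 5, 4]
Peg 1: [3, 1]
Peg 2: []
Peg 3: [2]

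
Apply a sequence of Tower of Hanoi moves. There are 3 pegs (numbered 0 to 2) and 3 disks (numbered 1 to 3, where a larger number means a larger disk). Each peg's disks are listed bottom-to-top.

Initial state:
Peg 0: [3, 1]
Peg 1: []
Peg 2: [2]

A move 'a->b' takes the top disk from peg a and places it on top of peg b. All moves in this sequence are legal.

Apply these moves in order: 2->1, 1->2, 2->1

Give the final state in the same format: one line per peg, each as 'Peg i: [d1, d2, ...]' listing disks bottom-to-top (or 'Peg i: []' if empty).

After move 1 (2->1):
Peg 0: [3, 1]
Peg 1: [2]
Peg 2: []

After move 2 (1->2):
Peg 0: [3, 1]
Peg 1: []
Peg 2: [2]

After move 3 (2->1):
Peg 0: [3, 1]
Peg 1: [2]
Peg 2: []

Answer: Peg 0: [3, 1]
Peg 1: [2]
Peg 2: []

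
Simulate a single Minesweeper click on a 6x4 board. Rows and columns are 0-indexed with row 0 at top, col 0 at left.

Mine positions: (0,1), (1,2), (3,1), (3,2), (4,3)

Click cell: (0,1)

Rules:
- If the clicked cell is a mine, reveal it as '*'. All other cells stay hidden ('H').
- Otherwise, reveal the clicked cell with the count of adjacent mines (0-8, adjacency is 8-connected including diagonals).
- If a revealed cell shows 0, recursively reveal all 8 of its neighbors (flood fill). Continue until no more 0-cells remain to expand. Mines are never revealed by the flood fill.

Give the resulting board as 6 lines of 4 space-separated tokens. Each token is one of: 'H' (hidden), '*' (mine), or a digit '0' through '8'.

H * H H
H H H H
H H H H
H H H H
H H H H
H H H H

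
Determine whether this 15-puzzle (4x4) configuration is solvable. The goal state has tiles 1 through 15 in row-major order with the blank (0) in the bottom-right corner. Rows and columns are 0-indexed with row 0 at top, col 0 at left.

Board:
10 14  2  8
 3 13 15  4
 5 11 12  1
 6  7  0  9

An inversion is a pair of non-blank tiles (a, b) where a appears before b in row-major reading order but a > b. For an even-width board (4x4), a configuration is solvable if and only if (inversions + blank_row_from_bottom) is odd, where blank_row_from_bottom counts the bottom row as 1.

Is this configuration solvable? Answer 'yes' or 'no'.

Inversions: 55
Blank is in row 3 (0-indexed from top), which is row 1 counting from the bottom (bottom = 1).
55 + 1 = 56, which is even, so the puzzle is not solvable.

Answer: no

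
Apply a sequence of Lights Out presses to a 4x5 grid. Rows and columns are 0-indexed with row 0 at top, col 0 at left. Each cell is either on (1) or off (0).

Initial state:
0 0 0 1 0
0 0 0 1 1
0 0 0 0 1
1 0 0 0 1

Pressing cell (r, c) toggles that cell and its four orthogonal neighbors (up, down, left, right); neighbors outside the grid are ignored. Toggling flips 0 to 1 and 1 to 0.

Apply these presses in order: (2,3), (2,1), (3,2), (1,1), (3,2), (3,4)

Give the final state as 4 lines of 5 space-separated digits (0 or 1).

After press 1 at (2,3):
0 0 0 1 0
0 0 0 0 1
0 0 1 1 0
1 0 0 1 1

After press 2 at (2,1):
0 0 0 1 0
0 1 0 0 1
1 1 0 1 0
1 1 0 1 1

After press 3 at (3,2):
0 0 0 1 0
0 1 0 0 1
1 1 1 1 0
1 0 1 0 1

After press 4 at (1,1):
0 1 0 1 0
1 0 1 0 1
1 0 1 1 0
1 0 1 0 1

After press 5 at (3,2):
0 1 0 1 0
1 0 1 0 1
1 0 0 1 0
1 1 0 1 1

After press 6 at (3,4):
0 1 0 1 0
1 0 1 0 1
1 0 0 1 1
1 1 0 0 0

Answer: 0 1 0 1 0
1 0 1 0 1
1 0 0 1 1
1 1 0 0 0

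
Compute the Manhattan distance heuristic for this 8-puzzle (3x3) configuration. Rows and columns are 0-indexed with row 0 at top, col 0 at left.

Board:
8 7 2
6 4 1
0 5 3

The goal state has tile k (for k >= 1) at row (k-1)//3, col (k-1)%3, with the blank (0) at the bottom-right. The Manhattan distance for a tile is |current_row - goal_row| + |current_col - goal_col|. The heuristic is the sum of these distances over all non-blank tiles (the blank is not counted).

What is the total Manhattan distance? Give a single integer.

Answer: 16

Derivation:
Tile 8: at (0,0), goal (2,1), distance |0-2|+|0-1| = 3
Tile 7: at (0,1), goal (2,0), distance |0-2|+|1-0| = 3
Tile 2: at (0,2), goal (0,1), distance |0-0|+|2-1| = 1
Tile 6: at (1,0), goal (1,2), distance |1-1|+|0-2| = 2
Tile 4: at (1,1), goal (1,0), distance |1-1|+|1-0| = 1
Tile 1: at (1,2), goal (0,0), distance |1-0|+|2-0| = 3
Tile 5: at (2,1), goal (1,1), distance |2-1|+|1-1| = 1
Tile 3: at (2,2), goal (0,2), distance |2-0|+|2-2| = 2
Sum: 3 + 3 + 1 + 2 + 1 + 3 + 1 + 2 = 16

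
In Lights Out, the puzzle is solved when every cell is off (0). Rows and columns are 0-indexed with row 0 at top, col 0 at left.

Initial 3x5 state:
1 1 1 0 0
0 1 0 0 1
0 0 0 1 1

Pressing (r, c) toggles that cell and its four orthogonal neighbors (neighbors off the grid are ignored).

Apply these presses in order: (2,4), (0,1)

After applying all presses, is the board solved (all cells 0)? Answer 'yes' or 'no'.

Answer: yes

Derivation:
After press 1 at (2,4):
1 1 1 0 0
0 1 0 0 0
0 0 0 0 0

After press 2 at (0,1):
0 0 0 0 0
0 0 0 0 0
0 0 0 0 0

Lights still on: 0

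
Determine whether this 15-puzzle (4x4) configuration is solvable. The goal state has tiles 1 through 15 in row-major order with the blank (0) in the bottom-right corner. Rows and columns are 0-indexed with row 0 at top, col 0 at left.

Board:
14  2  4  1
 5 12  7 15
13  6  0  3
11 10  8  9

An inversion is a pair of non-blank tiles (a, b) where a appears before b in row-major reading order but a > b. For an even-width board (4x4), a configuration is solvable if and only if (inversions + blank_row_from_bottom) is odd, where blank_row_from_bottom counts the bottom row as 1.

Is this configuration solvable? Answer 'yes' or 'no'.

Answer: yes

Derivation:
Inversions: 45
Blank is in row 2 (0-indexed from top), which is row 2 counting from the bottom (bottom = 1).
45 + 2 = 47, which is odd, so the puzzle is solvable.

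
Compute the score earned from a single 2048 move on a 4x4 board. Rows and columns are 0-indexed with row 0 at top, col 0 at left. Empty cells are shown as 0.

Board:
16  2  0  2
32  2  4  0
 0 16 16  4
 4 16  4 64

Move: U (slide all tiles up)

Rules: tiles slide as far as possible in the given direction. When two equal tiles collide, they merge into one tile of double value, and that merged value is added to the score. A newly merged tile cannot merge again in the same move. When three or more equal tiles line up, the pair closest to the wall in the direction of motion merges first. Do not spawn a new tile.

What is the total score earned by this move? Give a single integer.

Answer: 36

Derivation:
Slide up:
col 0: [16, 32, 0, 4] -> [16, 32, 4, 0]  score +0 (running 0)
col 1: [2, 2, 16, 16] -> [4, 32, 0, 0]  score +36 (running 36)
col 2: [0, 4, 16, 4] -> [4, 16, 4, 0]  score +0 (running 36)
col 3: [2, 0, 4, 64] -> [2, 4, 64, 0]  score +0 (running 36)
Board after move:
16  4  4  2
32 32 16  4
 4  0  4 64
 0  0  0  0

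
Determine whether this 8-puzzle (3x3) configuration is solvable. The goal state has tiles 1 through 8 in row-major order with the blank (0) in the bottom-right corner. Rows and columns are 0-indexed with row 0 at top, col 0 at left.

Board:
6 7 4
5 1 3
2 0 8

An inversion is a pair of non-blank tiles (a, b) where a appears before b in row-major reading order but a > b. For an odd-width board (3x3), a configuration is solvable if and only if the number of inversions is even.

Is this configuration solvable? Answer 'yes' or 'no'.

Answer: no

Derivation:
Inversions (pairs i<j in row-major order where tile[i] > tile[j] > 0): 17
17 is odd, so the puzzle is not solvable.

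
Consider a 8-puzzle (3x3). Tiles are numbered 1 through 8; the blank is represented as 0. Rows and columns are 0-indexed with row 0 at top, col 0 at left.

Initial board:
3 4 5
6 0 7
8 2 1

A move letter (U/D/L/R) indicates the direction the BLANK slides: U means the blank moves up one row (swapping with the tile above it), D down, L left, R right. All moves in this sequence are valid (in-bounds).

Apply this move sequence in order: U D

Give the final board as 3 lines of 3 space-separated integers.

Answer: 3 4 5
6 0 7
8 2 1

Derivation:
After move 1 (U):
3 0 5
6 4 7
8 2 1

After move 2 (D):
3 4 5
6 0 7
8 2 1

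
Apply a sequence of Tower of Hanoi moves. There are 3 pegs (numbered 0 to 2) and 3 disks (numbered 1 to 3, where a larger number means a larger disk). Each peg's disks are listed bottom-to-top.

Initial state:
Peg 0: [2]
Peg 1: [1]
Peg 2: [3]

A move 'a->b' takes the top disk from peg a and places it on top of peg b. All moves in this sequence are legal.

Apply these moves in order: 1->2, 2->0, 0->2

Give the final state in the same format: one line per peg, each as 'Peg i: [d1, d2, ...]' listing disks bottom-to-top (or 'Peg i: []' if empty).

Answer: Peg 0: [2]
Peg 1: []
Peg 2: [3, 1]

Derivation:
After move 1 (1->2):
Peg 0: [2]
Peg 1: []
Peg 2: [3, 1]

After move 2 (2->0):
Peg 0: [2, 1]
Peg 1: []
Peg 2: [3]

After move 3 (0->2):
Peg 0: [2]
Peg 1: []
Peg 2: [3, 1]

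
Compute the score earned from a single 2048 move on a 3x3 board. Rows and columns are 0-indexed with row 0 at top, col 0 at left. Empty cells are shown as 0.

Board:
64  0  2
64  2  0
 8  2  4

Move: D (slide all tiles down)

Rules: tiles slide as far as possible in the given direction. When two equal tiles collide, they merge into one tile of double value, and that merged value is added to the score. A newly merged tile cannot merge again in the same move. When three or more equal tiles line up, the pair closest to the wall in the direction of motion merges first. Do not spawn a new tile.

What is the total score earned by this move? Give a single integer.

Answer: 132

Derivation:
Slide down:
col 0: [64, 64, 8] -> [0, 128, 8]  score +128 (running 128)
col 1: [0, 2, 2] -> [0, 0, 4]  score +4 (running 132)
col 2: [2, 0, 4] -> [0, 2, 4]  score +0 (running 132)
Board after move:
  0   0   0
128   0   2
  8   4   4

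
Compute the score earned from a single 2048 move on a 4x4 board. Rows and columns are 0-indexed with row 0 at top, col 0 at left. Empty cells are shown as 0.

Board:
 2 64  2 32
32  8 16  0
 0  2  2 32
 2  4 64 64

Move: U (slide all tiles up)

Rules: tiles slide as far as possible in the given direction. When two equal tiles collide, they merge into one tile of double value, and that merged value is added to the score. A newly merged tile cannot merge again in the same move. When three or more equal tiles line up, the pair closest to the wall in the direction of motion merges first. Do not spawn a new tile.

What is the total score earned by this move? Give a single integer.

Answer: 64

Derivation:
Slide up:
col 0: [2, 32, 0, 2] -> [2, 32, 2, 0]  score +0 (running 0)
col 1: [64, 8, 2, 4] -> [64, 8, 2, 4]  score +0 (running 0)
col 2: [2, 16, 2, 64] -> [2, 16, 2, 64]  score +0 (running 0)
col 3: [32, 0, 32, 64] -> [64, 64, 0, 0]  score +64 (running 64)
Board after move:
 2 64  2 64
32  8 16 64
 2  2  2  0
 0  4 64  0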